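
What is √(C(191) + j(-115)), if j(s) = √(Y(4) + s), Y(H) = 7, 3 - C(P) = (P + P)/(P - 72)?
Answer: √(-2975 + 84966*I*√3)/119 ≈ 2.2566 + 2.3027*I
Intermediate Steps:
C(P) = 3 - 2*P/(-72 + P) (C(P) = 3 - (P + P)/(P - 72) = 3 - 2*P/(-72 + P))
j(s) = √(7 + s)
√(C(191) + j(-115)) = √((-216 + 191)/(-72 + 191) + √(7 - 115)) = √(-25/119 + √(-108)) = √((1/119)*(-25) + 6*I*√3) = √(-25/119 + 6*I*√3)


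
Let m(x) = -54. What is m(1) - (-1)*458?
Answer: 404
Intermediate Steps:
m(1) - (-1)*458 = -54 - (-1)*458 = -54 - 1*(-458) = -54 + 458 = 404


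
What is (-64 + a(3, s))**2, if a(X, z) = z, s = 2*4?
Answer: 3136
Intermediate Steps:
s = 8
(-64 + a(3, s))**2 = (-64 + 8)**2 = (-56)**2 = 3136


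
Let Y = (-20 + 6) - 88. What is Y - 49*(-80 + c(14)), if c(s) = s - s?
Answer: 3818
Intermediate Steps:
c(s) = 0
Y = -102 (Y = -14 - 88 = -102)
Y - 49*(-80 + c(14)) = -102 - 49*(-80 + 0) = -102 - 49*(-80) = -102 + 3920 = 3818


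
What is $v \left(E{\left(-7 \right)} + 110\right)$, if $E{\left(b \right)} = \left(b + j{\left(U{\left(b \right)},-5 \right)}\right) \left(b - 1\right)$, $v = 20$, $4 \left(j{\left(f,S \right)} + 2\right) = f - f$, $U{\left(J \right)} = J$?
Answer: $3640$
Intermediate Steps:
$j{\left(f,S \right)} = -2$ ($j{\left(f,S \right)} = -2 + \frac{f - f}{4} = -2 + \frac{1}{4} \cdot 0 = -2 + 0 = -2$)
$E{\left(b \right)} = \left(-1 + b\right) \left(-2 + b\right)$ ($E{\left(b \right)} = \left(b - 2\right) \left(b - 1\right) = \left(-2 + b\right) \left(-1 + b\right) = \left(-1 + b\right) \left(-2 + b\right)$)
$v \left(E{\left(-7 \right)} + 110\right) = 20 \left(\left(2 + \left(-7\right)^{2} - -21\right) + 110\right) = 20 \left(\left(2 + 49 + 21\right) + 110\right) = 20 \left(72 + 110\right) = 20 \cdot 182 = 3640$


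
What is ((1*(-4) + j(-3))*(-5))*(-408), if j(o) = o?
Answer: -14280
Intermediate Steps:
((1*(-4) + j(-3))*(-5))*(-408) = ((1*(-4) - 3)*(-5))*(-408) = ((-4 - 3)*(-5))*(-408) = -7*(-5)*(-408) = 35*(-408) = -14280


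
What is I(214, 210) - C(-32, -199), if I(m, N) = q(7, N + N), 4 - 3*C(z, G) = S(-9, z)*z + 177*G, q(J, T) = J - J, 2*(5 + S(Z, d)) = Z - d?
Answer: -35435/3 ≈ -11812.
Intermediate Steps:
S(Z, d) = -5 + Z/2 - d/2 (S(Z, d) = -5 + (Z - d)/2 = -5 + (Z/2 - d/2) = -5 + Z/2 - d/2)
q(J, T) = 0
C(z, G) = 4/3 - 59*G - z*(-19/2 - z/2)/3 (C(z, G) = 4/3 - ((-5 + (½)*(-9) - z/2)*z + 177*G)/3 = 4/3 - ((-5 - 9/2 - z/2)*z + 177*G)/3 = 4/3 - ((-19/2 - z/2)*z + 177*G)/3 = 4/3 - (z*(-19/2 - z/2) + 177*G)/3 = 4/3 - (177*G + z*(-19/2 - z/2))/3 = 4/3 + (-59*G - z*(-19/2 - z/2)/3) = 4/3 - 59*G - z*(-19/2 - z/2)/3)
I(m, N) = 0
I(214, 210) - C(-32, -199) = 0 - (4/3 - 59*(-199) + (⅙)*(-32)*(19 - 32)) = 0 - (4/3 + 11741 + (⅙)*(-32)*(-13)) = 0 - (4/3 + 11741 + 208/3) = 0 - 1*35435/3 = 0 - 35435/3 = -35435/3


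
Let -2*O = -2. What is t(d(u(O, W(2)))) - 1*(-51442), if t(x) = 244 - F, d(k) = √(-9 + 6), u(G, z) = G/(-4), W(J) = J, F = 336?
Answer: 51350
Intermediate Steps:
O = 1 (O = -½*(-2) = 1)
u(G, z) = -G/4 (u(G, z) = G*(-¼) = -G/4)
d(k) = I*√3 (d(k) = √(-3) = I*√3)
t(x) = -92 (t(x) = 244 - 1*336 = 244 - 336 = -92)
t(d(u(O, W(2)))) - 1*(-51442) = -92 - 1*(-51442) = -92 + 51442 = 51350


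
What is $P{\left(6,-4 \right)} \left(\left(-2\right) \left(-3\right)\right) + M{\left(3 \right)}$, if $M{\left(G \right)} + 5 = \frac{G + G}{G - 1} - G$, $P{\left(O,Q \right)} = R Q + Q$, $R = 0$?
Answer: $-29$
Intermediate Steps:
$P{\left(O,Q \right)} = Q$ ($P{\left(O,Q \right)} = 0 Q + Q = 0 + Q = Q$)
$M{\left(G \right)} = -5 - G + \frac{2 G}{-1 + G}$ ($M{\left(G \right)} = -5 - \left(G - \frac{G + G}{G - 1}\right) = -5 - \left(G - \frac{2 G}{-1 + G}\right) = -5 - G + \frac{2 G}{-1 + G}$)
$P{\left(6,-4 \right)} \left(\left(-2\right) \left(-3\right)\right) + M{\left(3 \right)} = - 4 \left(\left(-2\right) \left(-3\right)\right) + \frac{5 - 3^{2} - 6}{-1 + 3} = \left(-4\right) 6 + \frac{5 - 9 - 6}{2} = -24 + \frac{5 - 9 - 6}{2} = -24 + \frac{1}{2} \left(-10\right) = -24 - 5 = -29$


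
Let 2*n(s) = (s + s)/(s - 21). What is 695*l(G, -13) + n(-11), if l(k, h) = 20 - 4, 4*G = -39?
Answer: 355851/32 ≈ 11120.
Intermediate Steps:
G = -39/4 (G = (1/4)*(-39) = -39/4 ≈ -9.7500)
n(s) = s/(-21 + s) (n(s) = ((s + s)/(s - 21))/2 = ((2*s)/(-21 + s))/2 = (2*s/(-21 + s))/2 = s/(-21 + s))
l(k, h) = 16
695*l(G, -13) + n(-11) = 695*16 - 11/(-21 - 11) = 11120 - 11/(-32) = 11120 - 11*(-1/32) = 11120 + 11/32 = 355851/32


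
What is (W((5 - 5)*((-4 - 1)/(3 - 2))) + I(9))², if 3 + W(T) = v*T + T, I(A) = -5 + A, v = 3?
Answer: 1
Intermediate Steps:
W(T) = -3 + 4*T (W(T) = -3 + (3*T + T) = -3 + 4*T)
(W((5 - 5)*((-4 - 1)/(3 - 2))) + I(9))² = ((-3 + 4*((5 - 5)*((-4 - 1)/(3 - 2)))) + (-5 + 9))² = ((-3 + 4*(0*(-5/1))) + 4)² = ((-3 + 4*(0*(-5*1))) + 4)² = ((-3 + 4*(0*(-5))) + 4)² = ((-3 + 4*0) + 4)² = ((-3 + 0) + 4)² = (-3 + 4)² = 1² = 1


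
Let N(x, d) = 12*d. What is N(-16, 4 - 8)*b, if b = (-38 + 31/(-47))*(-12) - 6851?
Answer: 14409264/47 ≈ 3.0658e+5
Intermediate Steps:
b = -300193/47 (b = (-38 + 31*(-1/47))*(-12) - 6851 = (-38 - 31/47)*(-12) - 6851 = -1817/47*(-12) - 6851 = 21804/47 - 6851 = -300193/47 ≈ -6387.1)
N(-16, 4 - 8)*b = (12*(4 - 8))*(-300193/47) = (12*(-4))*(-300193/47) = -48*(-300193/47) = 14409264/47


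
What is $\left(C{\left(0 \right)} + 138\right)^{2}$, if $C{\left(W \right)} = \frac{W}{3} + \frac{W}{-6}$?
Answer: $19044$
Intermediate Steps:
$C{\left(W \right)} = \frac{W}{6}$ ($C{\left(W \right)} = W \frac{1}{3} + W \left(- \frac{1}{6}\right) = \frac{W}{3} - \frac{W}{6} = \frac{W}{6}$)
$\left(C{\left(0 \right)} + 138\right)^{2} = \left(\frac{1}{6} \cdot 0 + 138\right)^{2} = \left(0 + 138\right)^{2} = 138^{2} = 19044$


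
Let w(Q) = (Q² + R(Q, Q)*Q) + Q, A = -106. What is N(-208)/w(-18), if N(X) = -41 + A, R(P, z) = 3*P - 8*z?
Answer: 49/438 ≈ 0.11187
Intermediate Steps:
R(P, z) = -8*z + 3*P
N(X) = -147 (N(X) = -41 - 106 = -147)
w(Q) = Q - 4*Q² (w(Q) = (Q² + (-8*Q + 3*Q)*Q) + Q = (Q² + (-5*Q)*Q) + Q = (Q² - 5*Q²) + Q = -4*Q² + Q = Q - 4*Q²)
N(-208)/w(-18) = -147*(-1/(18*(1 - 4*(-18)))) = -147*(-1/(18*(1 + 72))) = -147/((-18*73)) = -147/(-1314) = -147*(-1/1314) = 49/438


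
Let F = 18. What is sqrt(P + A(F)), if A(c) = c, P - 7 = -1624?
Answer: I*sqrt(1599) ≈ 39.987*I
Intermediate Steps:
P = -1617 (P = 7 - 1624 = -1617)
sqrt(P + A(F)) = sqrt(-1617 + 18) = sqrt(-1599) = I*sqrt(1599)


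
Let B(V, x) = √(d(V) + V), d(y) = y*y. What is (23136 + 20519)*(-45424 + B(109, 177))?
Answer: -1982984720 + 43655*√11990 ≈ -1.9782e+9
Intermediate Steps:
d(y) = y²
B(V, x) = √(V + V²) (B(V, x) = √(V² + V) = √(V + V²))
(23136 + 20519)*(-45424 + B(109, 177)) = (23136 + 20519)*(-45424 + √(109*(1 + 109))) = 43655*(-45424 + √(109*110)) = 43655*(-45424 + √11990) = -1982984720 + 43655*√11990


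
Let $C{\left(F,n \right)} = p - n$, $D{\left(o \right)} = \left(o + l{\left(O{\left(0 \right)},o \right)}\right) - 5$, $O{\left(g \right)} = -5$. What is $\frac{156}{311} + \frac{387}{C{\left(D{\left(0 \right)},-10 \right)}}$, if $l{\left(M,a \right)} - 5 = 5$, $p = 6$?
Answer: $\frac{122853}{4976} \approx 24.689$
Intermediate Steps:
$l{\left(M,a \right)} = 10$ ($l{\left(M,a \right)} = 5 + 5 = 10$)
$D{\left(o \right)} = 5 + o$ ($D{\left(o \right)} = \left(o + 10\right) - 5 = \left(10 + o\right) - 5 = 5 + o$)
$C{\left(F,n \right)} = 6 - n$
$\frac{156}{311} + \frac{387}{C{\left(D{\left(0 \right)},-10 \right)}} = \frac{156}{311} + \frac{387}{6 - -10} = 156 \cdot \frac{1}{311} + \frac{387}{6 + 10} = \frac{156}{311} + \frac{387}{16} = \frac{122853}{4976}$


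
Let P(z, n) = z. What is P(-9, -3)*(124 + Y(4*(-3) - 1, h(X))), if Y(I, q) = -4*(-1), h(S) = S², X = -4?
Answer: -1152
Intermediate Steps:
Y(I, q) = 4
P(-9, -3)*(124 + Y(4*(-3) - 1, h(X))) = -9*(124 + 4) = -9*128 = -1152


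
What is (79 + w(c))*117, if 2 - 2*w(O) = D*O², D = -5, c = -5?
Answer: 33345/2 ≈ 16673.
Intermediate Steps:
w(O) = 1 + 5*O²/2 (w(O) = 1 - (-5)*O²/2 = 1 + 5*O²/2)
(79 + w(c))*117 = (79 + (1 + (5/2)*(-5)²))*117 = (79 + (1 + (5/2)*25))*117 = (79 + (1 + 125/2))*117 = (79 + 127/2)*117 = (285/2)*117 = 33345/2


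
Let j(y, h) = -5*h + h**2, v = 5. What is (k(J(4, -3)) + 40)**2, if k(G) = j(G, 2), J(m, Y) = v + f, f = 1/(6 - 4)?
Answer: 1156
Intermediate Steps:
f = 1/2 ≈ 0.50000
J(m, Y) = 11/2 (J(m, Y) = 5 + 1/2 = 11/2)
j(y, h) = h**2 - 5*h
k(G) = -6 (k(G) = 2*(-5 + 2) = 2*(-3) = -6)
(k(J(4, -3)) + 40)**2 = (-6 + 40)**2 = 34**2 = 1156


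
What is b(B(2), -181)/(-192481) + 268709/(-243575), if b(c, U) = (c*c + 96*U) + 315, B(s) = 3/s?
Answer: -190265167991/187534238300 ≈ -1.0146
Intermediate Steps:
b(c, U) = 315 + c² + 96*U (b(c, U) = (c² + 96*U) + 315 = 315 + c² + 96*U)
b(B(2), -181)/(-192481) + 268709/(-243575) = (315 + (3/2)² + 96*(-181))/(-192481) + 268709/(-243575) = (315 + (3*(½))² - 17376)*(-1/192481) + 268709*(-1/243575) = (315 + (3/2)² - 17376)*(-1/192481) - 268709/243575 = (315 + 9/4 - 17376)*(-1/192481) - 268709/243575 = -68235/4*(-1/192481) - 268709/243575 = 68235/769924 - 268709/243575 = -190265167991/187534238300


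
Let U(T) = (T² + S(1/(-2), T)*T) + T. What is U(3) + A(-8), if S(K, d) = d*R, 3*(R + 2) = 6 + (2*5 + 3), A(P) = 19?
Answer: 70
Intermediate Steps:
R = 13/3 (R = -2 + (6 + (2*5 + 3))/3 = -2 + (6 + (10 + 3))/3 = -2 + (6 + 13)/3 = -2 + (⅓)*19 = -2 + 19/3 = 13/3 ≈ 4.3333)
S(K, d) = 13*d/3 (S(K, d) = d*(13/3) = 13*d/3)
U(T) = T + 16*T²/3 (U(T) = (T² + (13*T/3)*T) + T = (T² + 13*T²/3) + T = 16*T²/3 + T = T + 16*T²/3)
U(3) + A(-8) = (⅓)*3*(3 + 16*3) + 19 = (⅓)*3*(3 + 48) + 19 = (⅓)*3*51 + 19 = 51 + 19 = 70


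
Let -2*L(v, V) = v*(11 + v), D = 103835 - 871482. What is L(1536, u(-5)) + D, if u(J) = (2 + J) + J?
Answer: -1955743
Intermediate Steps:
u(J) = 2 + 2*J
D = -767647
L(v, V) = -v*(11 + v)/2
L(1536, u(-5)) + D = -½*1536*(11 + 1536) - 767647 = -½*1536*1547 - 767647 = -1188096 - 767647 = -1955743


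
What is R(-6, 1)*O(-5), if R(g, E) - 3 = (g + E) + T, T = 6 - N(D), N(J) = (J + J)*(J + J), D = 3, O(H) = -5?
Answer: 160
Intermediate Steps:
N(J) = 4*J**2 (N(J) = (2*J)*(2*J) = 4*J**2)
T = -30 (T = 6 - 4*3**2 = 6 - 4*9 = 6 - 1*36 = 6 - 36 = -30)
R(g, E) = -27 + E + g (R(g, E) = 3 + ((g + E) - 30) = 3 + ((E + g) - 30) = 3 + (-30 + E + g) = -27 + E + g)
R(-6, 1)*O(-5) = (-27 + 1 - 6)*(-5) = -32*(-5) = 160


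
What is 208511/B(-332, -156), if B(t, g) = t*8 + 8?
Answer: -208511/2648 ≈ -78.743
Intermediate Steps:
B(t, g) = 8 + 8*t (B(t, g) = 8*t + 8 = 8 + 8*t)
208511/B(-332, -156) = 208511/(8 + 8*(-332)) = 208511/(8 - 2656) = 208511/(-2648) = 208511*(-1/2648) = -208511/2648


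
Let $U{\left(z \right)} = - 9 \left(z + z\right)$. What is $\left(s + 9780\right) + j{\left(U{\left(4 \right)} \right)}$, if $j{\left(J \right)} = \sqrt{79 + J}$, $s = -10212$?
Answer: $-432 + \sqrt{7} \approx -429.35$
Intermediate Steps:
$U{\left(z \right)} = - 18 z$ ($U{\left(z \right)} = - 9 \cdot 2 z = - 18 z$)
$\left(s + 9780\right) + j{\left(U{\left(4 \right)} \right)} = \left(-10212 + 9780\right) + \sqrt{79 - 72} = -432 + \sqrt{79 - 72} = -432 + \sqrt{7}$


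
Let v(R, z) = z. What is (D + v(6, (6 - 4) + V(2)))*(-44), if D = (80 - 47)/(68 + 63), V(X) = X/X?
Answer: -18744/131 ≈ -143.08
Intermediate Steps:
V(X) = 1
D = 33/131 ≈ 0.25191
(D + v(6, (6 - 4) + V(2)))*(-44) = (33/131 + ((6 - 4) + 1))*(-44) = (33/131 + (2 + 1))*(-44) = (33/131 + 3)*(-44) = (426/131)*(-44) = -18744/131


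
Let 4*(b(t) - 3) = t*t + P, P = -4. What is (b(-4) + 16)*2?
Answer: 44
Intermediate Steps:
b(t) = 2 + t²/4 (b(t) = 3 + (t*t - 4)/4 = 3 + (t² - 4)/4 = 3 + (-4 + t²)/4 = 3 + (-1 + t²/4) = 2 + t²/4)
(b(-4) + 16)*2 = ((2 + (¼)*(-4)²) + 16)*2 = ((2 + (¼)*16) + 16)*2 = ((2 + 4) + 16)*2 = (6 + 16)*2 = 22*2 = 44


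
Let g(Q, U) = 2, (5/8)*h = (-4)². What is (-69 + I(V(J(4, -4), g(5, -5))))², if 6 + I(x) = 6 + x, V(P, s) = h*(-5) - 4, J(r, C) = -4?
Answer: 40401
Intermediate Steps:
h = 128/5 (h = (8/5)*(-4)² = (8/5)*16 = 128/5 ≈ 25.600)
V(P, s) = -132 (V(P, s) = (128/5)*(-5) - 4 = -128 - 4 = -132)
I(x) = x (I(x) = -6 + (6 + x) = x)
(-69 + I(V(J(4, -4), g(5, -5))))² = (-69 - 132)² = (-201)² = 40401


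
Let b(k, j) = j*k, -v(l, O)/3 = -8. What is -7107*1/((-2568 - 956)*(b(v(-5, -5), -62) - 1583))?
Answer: -7107/10822204 ≈ -0.00065671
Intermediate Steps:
v(l, O) = 24 (v(l, O) = -3*(-8) = 24)
-7107*1/((-2568 - 956)*(b(v(-5, -5), -62) - 1583)) = -7107*1/((-2568 - 956)*(-62*24 - 1583)) = -7107*(-1/(3524*(-1488 - 1583))) = -7107/((-3071*(-3524))) = -7107/10822204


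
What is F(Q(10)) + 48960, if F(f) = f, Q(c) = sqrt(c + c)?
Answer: 48960 + 2*sqrt(5) ≈ 48965.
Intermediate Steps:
Q(c) = sqrt(2)*sqrt(c) (Q(c) = sqrt(2*c) = sqrt(2)*sqrt(c))
F(Q(10)) + 48960 = sqrt(2)*sqrt(10) + 48960 = 2*sqrt(5) + 48960 = 48960 + 2*sqrt(5)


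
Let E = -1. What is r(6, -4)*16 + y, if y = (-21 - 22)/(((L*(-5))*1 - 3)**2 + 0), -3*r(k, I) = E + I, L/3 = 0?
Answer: 197/9 ≈ 21.889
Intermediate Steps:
L = 0 (L = 3*0 = 0)
r(k, I) = 1/3 - I/3 (r(k, I) = -(-1 + I)/3 = 1/3 - I/3)
y = -43/9 (y = (-21 - 22)/(((0*(-5))*1 - 3)**2 + 0) = -43/((0*1 - 3)**2 + 0) = -43/((0 - 3)**2 + 0) = -43/((-3)**2 + 0) = -43/(9 + 0) = -43/9 ≈ -4.7778)
r(6, -4)*16 + y = (1/3 - 1/3*(-4))*16 - 43/9 = (1/3 + 4/3)*16 - 43/9 = (5/3)*16 - 43/9 = 80/3 - 43/9 = 197/9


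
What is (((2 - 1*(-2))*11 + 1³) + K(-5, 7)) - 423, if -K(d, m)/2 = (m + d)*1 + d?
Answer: -372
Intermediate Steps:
K(d, m) = -4*d - 2*m (K(d, m) = -2*((m + d)*1 + d) = -2*((d + m)*1 + d) = -2*((d + m) + d) = -2*(m + 2*d) = -4*d - 2*m)
(((2 - 1*(-2))*11 + 1³) + K(-5, 7)) - 423 = (((2 - 1*(-2))*11 + 1³) + (-4*(-5) - 2*7)) - 423 = (((2 + 2)*11 + 1) + (20 - 14)) - 423 = ((4*11 + 1) + 6) - 423 = ((44 + 1) + 6) - 423 = (45 + 6) - 423 = 51 - 423 = -372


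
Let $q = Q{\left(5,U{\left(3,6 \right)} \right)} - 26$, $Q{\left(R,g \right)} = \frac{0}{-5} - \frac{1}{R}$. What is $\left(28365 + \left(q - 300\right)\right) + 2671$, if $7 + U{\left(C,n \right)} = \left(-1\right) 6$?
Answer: $\frac{153549}{5} \approx 30710.0$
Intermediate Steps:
$U{\left(C,n \right)} = -13$ ($U{\left(C,n \right)} = -7 - 6 = -13$)
$Q{\left(R,g \right)} = - \frac{1}{R}$ ($Q{\left(R,g \right)} = 0 \left(- \frac{1}{5}\right) - \frac{1}{R} = 0 - \frac{1}{R} = - \frac{1}{R}$)
$q = - \frac{131}{5}$ ($q = - \frac{1}{5} - 26 = - \frac{131}{5} \approx -26.2$)
$\left(28365 + \left(q - 300\right)\right) + 2671 = \left(28365 - \frac{1631}{5}\right) + 2671 = \frac{140194}{5} + 2671 = \frac{153549}{5}$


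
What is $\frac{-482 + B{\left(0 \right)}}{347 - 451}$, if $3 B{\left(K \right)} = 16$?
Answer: $\frac{55}{12} \approx 4.5833$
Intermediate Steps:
$B{\left(K \right)} = \frac{16}{3}$ ($B{\left(K \right)} = \frac{1}{3} \cdot 16 = \frac{16}{3}$)
$\frac{-482 + B{\left(0 \right)}}{347 - 451} = \frac{-482 + \frac{16}{3}}{347 - 451} = - \frac{1430}{3 \left(-104\right)} = \left(- \frac{1430}{3}\right) \left(- \frac{1}{104}\right) = \frac{55}{12}$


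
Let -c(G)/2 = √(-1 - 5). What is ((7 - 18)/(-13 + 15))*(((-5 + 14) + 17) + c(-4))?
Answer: -143 + 11*I*√6 ≈ -143.0 + 26.944*I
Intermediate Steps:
c(G) = -2*I*√6 (c(G) = -2*√(-1 - 5) = -2*I*√6)
((7 - 18)/(-13 + 15))*(((-5 + 14) + 17) + c(-4)) = ((7 - 18)/(-13 + 15))*(((-5 + 14) + 17) - 2*I*√6) = (-11/2)*((9 + 17) - 2*I*√6) = (-11*½)*(26 - 2*I*√6) = -11*(26 - 2*I*√6)/2 = -143 + 11*I*√6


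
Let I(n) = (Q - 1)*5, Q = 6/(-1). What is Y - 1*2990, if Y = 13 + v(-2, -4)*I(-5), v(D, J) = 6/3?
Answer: -3047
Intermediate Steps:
Q = -6 (Q = 6*(-1) = -6)
v(D, J) = 2 (v(D, J) = 6*(⅓) = 2)
I(n) = -35 (I(n) = (-6 - 1)*5 = -7*5 = -35)
Y = -57 (Y = 13 + 2*(-35) = 13 - 70 = -57)
Y - 1*2990 = -57 - 1*2990 = -57 - 2990 = -3047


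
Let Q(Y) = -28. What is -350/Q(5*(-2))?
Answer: 25/2 ≈ 12.500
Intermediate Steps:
-350/Q(5*(-2)) = -350/(-28) = -350*(-1/28) = 25/2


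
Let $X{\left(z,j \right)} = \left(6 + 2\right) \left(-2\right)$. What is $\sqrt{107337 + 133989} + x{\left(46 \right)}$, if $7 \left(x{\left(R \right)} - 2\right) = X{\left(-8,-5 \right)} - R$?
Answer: $- \frac{48}{7} + 3 \sqrt{26814} \approx 484.39$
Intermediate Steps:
$X{\left(z,j \right)} = -16$ ($X{\left(z,j \right)} = 8 \left(-2\right) = -16$)
$x{\left(R \right)} = - \frac{2}{7} - \frac{R}{7}$ ($x{\left(R \right)} = 2 + \frac{-16 - R}{7} = 2 - \left(\frac{16}{7} + \frac{R}{7}\right) = - \frac{2}{7} - \frac{R}{7}$)
$\sqrt{107337 + 133989} + x{\left(46 \right)} = \sqrt{107337 + 133989} - \frac{48}{7} = \sqrt{241326} - \frac{48}{7} = 3 \sqrt{26814} - \frac{48}{7} = - \frac{48}{7} + 3 \sqrt{26814}$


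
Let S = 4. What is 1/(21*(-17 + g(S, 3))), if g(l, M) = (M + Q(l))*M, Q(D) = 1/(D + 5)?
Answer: -1/161 ≈ -0.0062112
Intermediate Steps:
Q(D) = 1/(5 + D)
g(l, M) = M*(M + 1/(5 + l)) (g(l, M) = (M + 1/(5 + l))*M = M*(M + 1/(5 + l)))
1/(21*(-17 + g(S, 3))) = 1/(21*(-17 + 3*(1 + 3*(5 + 4))/(5 + 4))) = 1/(21*(-17 + 3*(1 + 3*9)/9)) = 1/(21*(-17 + 3*(⅑)*(1 + 27))) = 1/(21*(-17 + 3*(⅑)*28)) = 1/(21*(-17 + 28/3)) = 1/(21*(-23/3)) = 1/(-161) = -1/161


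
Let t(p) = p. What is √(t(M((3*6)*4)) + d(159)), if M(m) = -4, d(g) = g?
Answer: √155 ≈ 12.450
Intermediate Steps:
√(t(M((3*6)*4)) + d(159)) = √(-4 + 159) = √155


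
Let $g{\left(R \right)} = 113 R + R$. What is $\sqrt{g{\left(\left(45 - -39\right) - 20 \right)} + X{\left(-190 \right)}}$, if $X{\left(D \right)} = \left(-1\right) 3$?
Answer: $\sqrt{7293} \approx 85.399$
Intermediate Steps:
$g{\left(R \right)} = 114 R$
$X{\left(D \right)} = -3$
$\sqrt{g{\left(\left(45 - -39\right) - 20 \right)} + X{\left(-190 \right)}} = \sqrt{114 \left(\left(45 - -39\right) - 20\right) - 3} = \sqrt{114 \left(\left(45 + 39\right) - 20\right) - 3} = \sqrt{114 \left(84 - 20\right) - 3} = \sqrt{114 \cdot 64 - 3} = \sqrt{7296 - 3} = \sqrt{7293}$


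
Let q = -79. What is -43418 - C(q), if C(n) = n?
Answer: -43339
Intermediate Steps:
-43418 - C(q) = -43418 - 1*(-79) = -43418 + 79 = -43339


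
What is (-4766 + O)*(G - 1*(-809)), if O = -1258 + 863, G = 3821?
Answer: -23895430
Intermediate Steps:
O = -395
(-4766 + O)*(G - 1*(-809)) = (-4766 - 395)*(3821 - 1*(-809)) = -5161*(3821 + 809) = -5161*4630 = -23895430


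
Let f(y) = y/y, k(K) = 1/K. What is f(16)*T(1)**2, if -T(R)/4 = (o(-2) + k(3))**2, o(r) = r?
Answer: 10000/81 ≈ 123.46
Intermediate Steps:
f(y) = 1
T(R) = -100/9 (T(R) = -4*(-2 + 1/3)**2 = -4*(-5/3)**2 = -4*25/9 = -100/9)
f(16)*T(1)**2 = 1*(-100/9)**2 = 1*(10000/81) = 10000/81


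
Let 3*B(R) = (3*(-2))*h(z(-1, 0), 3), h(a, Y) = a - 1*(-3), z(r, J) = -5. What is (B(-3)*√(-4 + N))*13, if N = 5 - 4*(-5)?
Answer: 52*√21 ≈ 238.29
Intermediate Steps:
h(a, Y) = 3 + a (h(a, Y) = a + 3 = 3 + a)
N = 25 (N = 5 + 20 = 25)
B(R) = 4 (B(R) = ((3*(-2))*(3 - 5))/3 = (-6*(-2))/3 = (⅓)*12 = 4)
(B(-3)*√(-4 + N))*13 = (4*√(-4 + 25))*13 = (4*√21)*13 = 52*√21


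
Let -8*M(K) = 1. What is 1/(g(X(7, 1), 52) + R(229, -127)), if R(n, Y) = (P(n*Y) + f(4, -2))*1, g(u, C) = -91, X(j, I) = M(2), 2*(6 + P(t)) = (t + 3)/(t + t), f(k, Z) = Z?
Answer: -29083/2871947 ≈ -0.010127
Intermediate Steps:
M(K) = -⅛ (M(K) = -⅛*1 = -⅛)
P(t) = -6 + (3 + t)/(4*t) (P(t) = -6 + ((t + 3)/(t + t))/2 = -6 + ((3 + t)/((2*t)))/2 = -6 + ((3 + t)*(1/(2*t)))/2 = -6 + ((3 + t)/(2*t))/2 = -6 + (3 + t)/(4*t))
X(j, I) = -⅛
R(n, Y) = -2 + (3 - 23*Y*n)/(4*Y*n) (R(n, Y) = ((3 - 23*n*Y)/(4*((n*Y))) - 2)*1 = ((3 - 23*Y*n)/(4*((Y*n))) - 2)*1 = ((1/(Y*n))*(3 - 23*Y*n)/4 - 2)*1 = ((3 - 23*Y*n)/(4*Y*n) - 2)*1 = (-2 + (3 - 23*Y*n)/(4*Y*n))*1 = -2 + (3 - 23*Y*n)/(4*Y*n))
1/(g(X(7, 1), 52) + R(229, -127)) = 1/(-91 + (-31/4 + (¾)/(-127*229))) = 1/(-91 + (-31/4 + (¾)*(-1/127)*(1/229))) = 1/(-91 + (-31/4 - 3/116332)) = 1/(-91 - 225394/29083) = 1/(-2871947/29083) = -29083/2871947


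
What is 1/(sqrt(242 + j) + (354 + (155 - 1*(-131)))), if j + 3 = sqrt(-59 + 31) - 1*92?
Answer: 1/(640 + sqrt(147 + 2*I*sqrt(7))) ≈ 0.0015334 - 5.13e-7*I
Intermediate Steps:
j = -95 + 2*I*sqrt(7) (j = -3 + (sqrt(-59 + 31) - 1*92) = -3 + (sqrt(-28) - 92) = -3 + (2*I*sqrt(7) - 92) = -3 + (-92 + 2*I*sqrt(7)) = -95 + 2*I*sqrt(7) ≈ -95.0 + 5.2915*I)
1/(sqrt(242 + j) + (354 + (155 - 1*(-131)))) = 1/(sqrt(242 + (-95 + 2*I*sqrt(7))) + (354 + (155 - 1*(-131)))) = 1/(sqrt(147 + 2*I*sqrt(7)) + (354 + (155 + 131))) = 1/(sqrt(147 + 2*I*sqrt(7)) + (354 + 286)) = 1/(sqrt(147 + 2*I*sqrt(7)) + 640) = 1/(640 + sqrt(147 + 2*I*sqrt(7)))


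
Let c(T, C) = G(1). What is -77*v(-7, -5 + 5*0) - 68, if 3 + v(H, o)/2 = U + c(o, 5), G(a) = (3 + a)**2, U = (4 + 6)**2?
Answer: -17470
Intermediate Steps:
U = 100 (U = 10**2 = 100)
c(T, C) = 16 (c(T, C) = (3 + 1)**2 = 4**2 = 16)
v(H, o) = 226 (v(H, o) = -6 + 2*(100 + 16) = -6 + 2*116 = -6 + 232 = 226)
-77*v(-7, -5 + 5*0) - 68 = -77*226 - 68 = -17402 - 68 = -17470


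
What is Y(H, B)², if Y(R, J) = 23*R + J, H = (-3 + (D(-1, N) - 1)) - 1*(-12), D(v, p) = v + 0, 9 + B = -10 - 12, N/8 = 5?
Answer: 16900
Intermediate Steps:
N = 40 (N = 8*5 = 40)
B = -31 (B = -9 + (-10 - 12) = -9 - 22 = -31)
D(v, p) = v
H = 7 (H = (-3 + (-1 - 1)) - 1*(-12) = (-3 - 2) + 12 = -5 + 12 = 7)
Y(R, J) = J + 23*R
Y(H, B)² = (-31 + 23*7)² = (-31 + 161)² = 130² = 16900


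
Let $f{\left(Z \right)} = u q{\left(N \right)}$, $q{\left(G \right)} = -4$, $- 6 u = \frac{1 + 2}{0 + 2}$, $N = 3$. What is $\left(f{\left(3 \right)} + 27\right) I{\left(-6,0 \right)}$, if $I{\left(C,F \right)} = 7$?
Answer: $196$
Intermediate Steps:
$u = - \frac{1}{4}$ ($u = - \frac{\left(1 + 2\right) \frac{1}{0 + 2}}{6} = - \frac{3 \cdot \frac{1}{2}}{6} = \left(- \frac{1}{6}\right) \frac{3}{2} = - \frac{1}{4} \approx -0.25$)
$f{\left(Z \right)} = 1$ ($f{\left(Z \right)} = \left(- \frac{1}{4}\right) \left(-4\right) = 1$)
$\left(f{\left(3 \right)} + 27\right) I{\left(-6,0 \right)} = \left(1 + 27\right) 7 = 28 \cdot 7 = 196$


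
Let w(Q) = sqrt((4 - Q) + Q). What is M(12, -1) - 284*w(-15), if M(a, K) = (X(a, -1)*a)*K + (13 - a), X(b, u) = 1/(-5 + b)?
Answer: -3981/7 ≈ -568.71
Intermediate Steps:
w(Q) = 2 (w(Q) = sqrt(4) = 2)
M(a, K) = 13 - a + K*a/(-5 + a) (M(a, K) = (a/(-5 + a))*K + (13 - a) = K*a/(-5 + a) + (13 - a) = 13 - a + K*a/(-5 + a))
M(12, -1) - 284*w(-15) = (-1*12 + (-5 + 12)*(13 - 1*12))/(-5 + 12) - 284*2 = (-12 + 7*(13 - 12))/7 - 568 = (-12 + 7*1)/7 - 568 = (-12 + 7)/7 - 568 = (1/7)*(-5) - 568 = -5/7 - 568 = -3981/7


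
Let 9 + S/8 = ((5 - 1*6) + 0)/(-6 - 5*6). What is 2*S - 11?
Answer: -1391/9 ≈ -154.56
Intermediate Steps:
S = -646/9 (S = -72 + 8*(((5 - 1*6) + 0)/(-6 - 5*6)) = -72 + 8*(((5 - 6) + 0)/(-6 - 30)) = -72 + 8*((-1 + 0)/(-36)) = -72 + 8*(-1*(-1/36)) = -72 + 8*(1/36) = -72 + 2/9 = -646/9 ≈ -71.778)
2*S - 11 = 2*(-646/9) - 11 = -1292/9 - 11 = -1391/9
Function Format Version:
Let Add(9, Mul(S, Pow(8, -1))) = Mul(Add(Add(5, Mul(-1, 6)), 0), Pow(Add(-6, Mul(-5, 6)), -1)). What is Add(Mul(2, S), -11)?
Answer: Rational(-1391, 9) ≈ -154.56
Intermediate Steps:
S = Rational(-646, 9) (S = Add(-72, Mul(8, Mul(Add(Add(5, Mul(-1, 6)), 0), Pow(Add(-6, Mul(-5, 6)), -1)))) = Add(-72, Mul(8, Mul(Add(Add(5, -6), 0), Pow(Add(-6, -30), -1)))) = Add(-72, Mul(8, Mul(Add(-1, 0), Pow(-36, -1)))) = Add(-72, Mul(8, Mul(-1, Rational(-1, 36)))) = Add(-72, Mul(8, Rational(1, 36))) = Add(-72, Rational(2, 9)) = Rational(-646, 9) ≈ -71.778)
Add(Mul(2, S), -11) = Add(Mul(2, Rational(-646, 9)), -11) = Add(Rational(-1292, 9), -11) = Rational(-1391, 9)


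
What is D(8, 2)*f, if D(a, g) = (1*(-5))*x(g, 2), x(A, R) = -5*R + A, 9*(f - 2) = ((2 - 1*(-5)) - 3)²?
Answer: 1360/9 ≈ 151.11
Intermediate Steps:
f = 34/9 (f = 2 + ((2 - 1*(-5)) - 3)²/9 = 2 + ((2 + 5) - 3)²/9 = 2 + (7 - 3)²/9 = 2 + (⅑)*4² = 2 + (⅑)*16 = 2 + 16/9 = 34/9 ≈ 3.7778)
x(A, R) = A - 5*R
D(a, g) = 50 - 5*g (D(a, g) = (1*(-5))*(g - 5*2) = -5*(g - 10) = -5*(-10 + g) = 50 - 5*g)
D(8, 2)*f = (50 - 5*2)*(34/9) = (50 - 10)*(34/9) = 40*(34/9) = 1360/9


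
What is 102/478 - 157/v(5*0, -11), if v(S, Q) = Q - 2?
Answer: 38186/3107 ≈ 12.290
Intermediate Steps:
v(S, Q) = -2 + Q
102/478 - 157/v(5*0, -11) = 102/478 - 157/(-2 - 11) = 102*(1/478) - 157/(-13) = 51/239 - 157*(-1/13) = 51/239 + 157/13 = 38186/3107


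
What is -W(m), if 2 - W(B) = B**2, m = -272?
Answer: 73982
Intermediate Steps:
W(B) = 2 - B**2
-W(m) = -(2 - 1*(-272)**2) = -(2 - 1*73984) = -(2 - 73984) = -1*(-73982) = 73982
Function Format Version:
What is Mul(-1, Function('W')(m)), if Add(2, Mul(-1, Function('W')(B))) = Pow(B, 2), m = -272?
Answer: 73982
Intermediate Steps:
Function('W')(B) = Add(2, Mul(-1, Pow(B, 2)))
Mul(-1, Function('W')(m)) = Mul(-1, Add(2, Mul(-1, Pow(-272, 2)))) = Mul(-1, Add(2, Mul(-1, 73984))) = Mul(-1, Add(2, -73984)) = Mul(-1, -73982) = 73982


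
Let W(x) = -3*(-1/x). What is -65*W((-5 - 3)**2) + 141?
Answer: 8829/64 ≈ 137.95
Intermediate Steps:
W(x) = 3/x (W(x) = -(-3)/x = 3/x)
-65*W((-5 - 3)**2) + 141 = -195/((-5 - 3)**2) + 141 = -195/((-8)**2) + 141 = -195/64 + 141 = 8829/64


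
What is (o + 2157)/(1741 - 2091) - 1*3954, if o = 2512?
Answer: -198367/50 ≈ -3967.3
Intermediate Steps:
(o + 2157)/(1741 - 2091) - 1*3954 = (2512 + 2157)/(1741 - 2091) - 1*3954 = 4669/(-350) - 3954 = 4669*(-1/350) - 3954 = -667/50 - 3954 = -198367/50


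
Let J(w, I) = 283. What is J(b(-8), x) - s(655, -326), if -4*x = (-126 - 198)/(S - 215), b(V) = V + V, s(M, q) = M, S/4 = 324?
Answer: -372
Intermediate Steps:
S = 1296 (S = 4*324 = 1296)
b(V) = 2*V
x = 81/1081 (x = -(-126 - 198)/(4*(1296 - 215)) = -(-81)/1081 = -¼*(-324/1081) = 81/1081 ≈ 0.074931)
J(b(-8), x) - s(655, -326) = 283 - 1*655 = 283 - 655 = -372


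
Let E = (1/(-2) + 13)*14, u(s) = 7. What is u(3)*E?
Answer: 1225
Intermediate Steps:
E = 175 (E = (-½ + 13)*14 = (25/2)*14 = 175)
u(3)*E = 7*175 = 1225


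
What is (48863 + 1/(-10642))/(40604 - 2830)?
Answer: 520000045/401990908 ≈ 1.2936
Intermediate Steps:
(48863 + 1/(-10642))/(40604 - 2830) = (48863 - 1/10642)/37774 = (520000045/10642)*(1/37774) = 520000045/401990908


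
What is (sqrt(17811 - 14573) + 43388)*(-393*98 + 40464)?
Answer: 84606600 + 1950*sqrt(3238) ≈ 8.4718e+7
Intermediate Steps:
(sqrt(17811 - 14573) + 43388)*(-393*98 + 40464) = (sqrt(3238) + 43388)*(-38514 + 40464) = (43388 + sqrt(3238))*1950 = 84606600 + 1950*sqrt(3238)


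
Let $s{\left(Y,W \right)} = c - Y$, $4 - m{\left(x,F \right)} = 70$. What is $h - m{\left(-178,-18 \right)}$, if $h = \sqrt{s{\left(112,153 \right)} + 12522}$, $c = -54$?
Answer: $66 + 2 \sqrt{3089} \approx 177.16$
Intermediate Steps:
$m{\left(x,F \right)} = -66$ ($m{\left(x,F \right)} = 4 - 70 = -66$)
$s{\left(Y,W \right)} = -54 - Y$
$h = 2 \sqrt{3089}$ ($h = \sqrt{\left(-54 - 112\right) + 12522} = \sqrt{-166 + 12522} = \sqrt{12356} = 2 \sqrt{3089} \approx 111.16$)
$h - m{\left(-178,-18 \right)} = 2 \sqrt{3089} - -66 = 2 \sqrt{3089} + 66 = 66 + 2 \sqrt{3089}$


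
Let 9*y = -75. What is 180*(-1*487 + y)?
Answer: -89160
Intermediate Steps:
y = -25/3 (y = (⅑)*(-75) = -25/3 ≈ -8.3333)
180*(-1*487 + y) = 180*(-1*487 - 25/3) = 180*(-487 - 25/3) = 180*(-1486/3) = -89160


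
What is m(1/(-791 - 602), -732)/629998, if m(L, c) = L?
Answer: -1/877587214 ≈ -1.1395e-9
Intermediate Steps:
m(1/(-791 - 602), -732)/629998 = 1/(-791 - 602*629998) = (1/629998)/(-1393) = -1/1393*1/629998 = -1/877587214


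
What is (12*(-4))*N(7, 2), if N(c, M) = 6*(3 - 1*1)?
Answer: -576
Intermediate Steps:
N(c, M) = 12 (N(c, M) = 6*(3 - 1) = 6*2 = 12)
(12*(-4))*N(7, 2) = (12*(-4))*12 = -48*12 = -576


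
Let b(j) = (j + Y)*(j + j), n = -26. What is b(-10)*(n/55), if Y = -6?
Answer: -1664/11 ≈ -151.27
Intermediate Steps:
b(j) = 2*j*(-6 + j) (b(j) = (j - 6)*(j + j) = (-6 + j)*(2*j) = 2*j*(-6 + j))
b(-10)*(n/55) = (2*(-10)*(-6 - 10))*(-26/55) = (2*(-10)*(-16))*(-26*1/55) = 320*(-26/55) = -1664/11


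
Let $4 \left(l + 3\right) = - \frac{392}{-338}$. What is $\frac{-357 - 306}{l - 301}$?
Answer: $\frac{37349}{17109} \approx 2.183$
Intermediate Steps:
$l = - \frac{458}{169}$ ($l = -3 + \frac{\left(-392\right) \frac{1}{-338}}{4} = -3 + \frac{\left(-392\right) \left(- \frac{1}{338}\right)}{4} = -3 + \frac{1}{4} \cdot \frac{196}{169} = -3 + \frac{49}{169} = - \frac{458}{169} \approx -2.7101$)
$\frac{-357 - 306}{l - 301} = \frac{-357 - 306}{- \frac{458}{169} - 301} = - \frac{663}{- \frac{51327}{169}} = \left(-663\right) \left(- \frac{169}{51327}\right) = \frac{37349}{17109}$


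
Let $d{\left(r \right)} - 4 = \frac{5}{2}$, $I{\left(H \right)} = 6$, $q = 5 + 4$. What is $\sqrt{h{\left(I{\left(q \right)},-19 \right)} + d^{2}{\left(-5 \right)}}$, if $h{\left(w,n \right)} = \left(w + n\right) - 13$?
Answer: $\frac{\sqrt{65}}{2} \approx 4.0311$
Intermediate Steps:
$q = 9$
$d{\left(r \right)} = \frac{13}{2}$ ($d{\left(r \right)} = 4 + \frac{5}{2} = \frac{13}{2}$)
$h{\left(w,n \right)} = -13 + n + w$ ($h{\left(w,n \right)} = \left(n + w\right) - 13 = -13 + n + w$)
$\sqrt{h{\left(I{\left(q \right)},-19 \right)} + d^{2}{\left(-5 \right)}} = \sqrt{\left(-13 - 19 + 6\right) + \left(\frac{13}{2}\right)^{2}} = \sqrt{-26 + \frac{169}{4}} = \sqrt{\frac{65}{4}} = \frac{\sqrt{65}}{2}$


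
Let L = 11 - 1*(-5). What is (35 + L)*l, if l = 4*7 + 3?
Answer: 1581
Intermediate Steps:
L = 16 (L = 11 + 5 = 16)
l = 31 (l = 28 + 3 = 31)
(35 + L)*l = (35 + 16)*31 = 51*31 = 1581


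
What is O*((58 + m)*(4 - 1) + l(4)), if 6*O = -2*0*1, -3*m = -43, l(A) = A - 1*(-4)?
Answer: 0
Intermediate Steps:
l(A) = 4 + A (l(A) = A + 4 = 4 + A)
m = 43/3 (m = -1/3*(-43) = 43/3 ≈ 14.333)
O = 0 (O = (-2*0*1)/6 = (0*1)/6 = (1/6)*0 = 0)
O*((58 + m)*(4 - 1) + l(4)) = 0*((58 + 43/3)*(4 - 1) + (4 + 4)) = 0*((217/3)*3 + 8) = 0*(217 + 8) = 0*225 = 0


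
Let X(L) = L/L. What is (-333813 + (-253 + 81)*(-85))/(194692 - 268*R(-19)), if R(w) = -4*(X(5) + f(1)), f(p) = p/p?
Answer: -319193/196836 ≈ -1.6216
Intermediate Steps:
X(L) = 1
f(p) = 1
R(w) = -8 (R(w) = -4*(1 + 1) = -4*2 = -8)
(-333813 + (-253 + 81)*(-85))/(194692 - 268*R(-19)) = (-333813 + (-253 + 81)*(-85))/(194692 - 268*(-8)) = (-333813 - 172*(-85))/(194692 + 2144) = (-333813 + 14620)/196836 = -319193*1/196836 = -319193/196836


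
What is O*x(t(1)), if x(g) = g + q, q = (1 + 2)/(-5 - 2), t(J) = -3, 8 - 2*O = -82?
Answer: -1080/7 ≈ -154.29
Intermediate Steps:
O = 45 (O = 4 - ½*(-82) = 4 + 41 = 45)
q = -3/7 (q = 3/(-7) = 3*(-⅐) = -3/7 ≈ -0.42857)
x(g) = -3/7 + g (x(g) = g - 3/7 = -3/7 + g)
O*x(t(1)) = 45*(-3/7 - 3) = 45*(-24/7) = -1080/7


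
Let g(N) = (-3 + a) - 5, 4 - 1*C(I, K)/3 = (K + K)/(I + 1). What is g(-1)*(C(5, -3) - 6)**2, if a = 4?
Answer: -324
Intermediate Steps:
C(I, K) = 12 - 6*K/(1 + I) (C(I, K) = 12 - 3*(K + K)/(I + 1) = 12 - 3*2*K/(1 + I) = 12 - 6*K/(1 + I))
g(N) = -4 (g(N) = (-3 + 4) - 5 = 1 - 5 = -4)
g(-1)*(C(5, -3) - 6)**2 = -4*(6*(2 - 1*(-3) + 2*5)/(1 + 5) - 6)**2 = -4*(6*(2 + 3 + 10)/6 - 6)**2 = -4*(6*(1/6)*15 - 6)**2 = -4*(15 - 6)**2 = -4*9**2 = -4*81 = -324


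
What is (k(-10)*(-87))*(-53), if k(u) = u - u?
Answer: 0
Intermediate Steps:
k(u) = 0
(k(-10)*(-87))*(-53) = (0*(-87))*(-53) = 0*(-53) = 0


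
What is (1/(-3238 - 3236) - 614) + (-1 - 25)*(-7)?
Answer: -2796769/6474 ≈ -432.00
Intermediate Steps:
(1/(-3238 - 3236) - 614) + (-1 - 25)*(-7) = (1/(-6474) - 614) - 26*(-7) = (-1/6474 - 614) + 182 = -3975037/6474 + 182 = -2796769/6474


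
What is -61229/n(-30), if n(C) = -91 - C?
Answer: 61229/61 ≈ 1003.8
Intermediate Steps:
-61229/n(-30) = -61229/(-91 - 1*(-30)) = -61229/(-91 + 30) = -61229/(-61) = -61229*(-1/61) = 61229/61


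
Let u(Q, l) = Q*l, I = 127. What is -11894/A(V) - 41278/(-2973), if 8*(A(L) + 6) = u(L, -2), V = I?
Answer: 147676426/448923 ≈ 328.96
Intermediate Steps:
V = 127
A(L) = -6 - L/4 (A(L) = -6 + (L*(-2))/8 = -6 + (-2*L)/8 = -6 - L/4)
-11894/A(V) - 41278/(-2973) = -11894/(-6 - ¼*127) - 41278/(-2973) = -11894/(-6 - 127/4) - 41278*(-1/2973) = -11894/(-151/4) + 41278/2973 = -11894*(-4/151) + 41278/2973 = 47576/151 + 41278/2973 = 147676426/448923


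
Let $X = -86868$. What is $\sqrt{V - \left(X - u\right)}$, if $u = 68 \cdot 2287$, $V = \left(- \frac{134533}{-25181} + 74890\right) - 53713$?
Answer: $\frac{\sqrt{988892747026}}{1937} \approx 513.39$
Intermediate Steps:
$V = \frac{533392570}{25181}$ ($V = \left(\left(-134533\right) \left(- \frac{1}{25181}\right) + 74890\right) - 53713 = \left(\frac{134533}{25181} + 74890\right) - 53713 = \frac{1885939623}{25181} - 53713 = \frac{533392570}{25181} \approx 21182.0$)
$u = 155516$
$\sqrt{V - \left(X - u\right)} = \sqrt{\frac{533392570}{25181} + \left(155516 - -86868\right)} = \sqrt{\frac{533392570}{25181} + \left(155516 + 86868\right)} = \sqrt{\frac{533392570}{25181} + 242384} = \sqrt{\frac{6636864074}{25181}} = \frac{\sqrt{988892747026}}{1937}$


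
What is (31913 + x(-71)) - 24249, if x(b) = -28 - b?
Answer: 7707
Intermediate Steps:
(31913 + x(-71)) - 24249 = (31913 + (-28 - 1*(-71))) - 24249 = (31913 + (-28 + 71)) - 24249 = (31913 + 43) - 24249 = 31956 - 24249 = 7707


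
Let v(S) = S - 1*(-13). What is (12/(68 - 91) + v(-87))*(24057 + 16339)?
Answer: -69238744/23 ≈ -3.0104e+6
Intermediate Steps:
v(S) = 13 + S (v(S) = S + 13 = 13 + S)
(12/(68 - 91) + v(-87))*(24057 + 16339) = (12/(68 - 91) + (13 - 87))*(24057 + 16339) = (12/(-23) - 74)*40396 = (-1/23*12 - 74)*40396 = (-12/23 - 74)*40396 = -1714/23*40396 = -69238744/23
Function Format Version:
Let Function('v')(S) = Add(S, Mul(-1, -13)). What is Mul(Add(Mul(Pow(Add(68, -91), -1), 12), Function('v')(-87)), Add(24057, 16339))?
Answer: Rational(-69238744, 23) ≈ -3.0104e+6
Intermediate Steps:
Function('v')(S) = Add(13, S) (Function('v')(S) = Add(S, 13) = Add(13, S))
Mul(Add(Mul(Pow(Add(68, -91), -1), 12), Function('v')(-87)), Add(24057, 16339)) = Mul(Add(Mul(Pow(Add(68, -91), -1), 12), Add(13, -87)), Add(24057, 16339)) = Mul(Add(Mul(Pow(-23, -1), 12), -74), 40396) = Mul(Add(Mul(Rational(-1, 23), 12), -74), 40396) = Mul(Add(Rational(-12, 23), -74), 40396) = Mul(Rational(-1714, 23), 40396) = Rational(-69238744, 23)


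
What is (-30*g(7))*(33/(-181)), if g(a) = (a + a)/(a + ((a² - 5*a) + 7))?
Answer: 495/181 ≈ 2.7348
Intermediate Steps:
g(a) = 2*a/(7 + a² - 4*a) (g(a) = (2*a)/(a + (7 + a² - 5*a)) = (2*a)/(7 + a² - 4*a) = 2*a/(7 + a² - 4*a))
(-30*g(7))*(33/(-181)) = (-60*7/(7 + 7² - 4*7))*(33/(-181)) = (-60*7/(7 + 49 - 28))*(33*(-1/181)) = -60*7/28*(-33/181) = -30*½*(-33/181) = -15*(-33/181) = 495/181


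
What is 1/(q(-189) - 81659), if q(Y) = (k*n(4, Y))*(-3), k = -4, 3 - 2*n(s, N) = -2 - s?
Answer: -1/81605 ≈ -1.2254e-5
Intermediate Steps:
n(s, N) = 5/2 + s/2 (n(s, N) = 3/2 - (-2 - s)/2 = 3/2 + (1 + s/2) = 5/2 + s/2)
q(Y) = 54 (q(Y) = -4*(5/2 + (½)*4)*(-3) = -4*(5/2 + 2)*(-3) = -4*9/2*(-3) = -18*(-3) = 54)
1/(q(-189) - 81659) = 1/(54 - 81659) = 1/(-81605) = -1/81605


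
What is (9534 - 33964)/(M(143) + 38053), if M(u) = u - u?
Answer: -24430/38053 ≈ -0.64200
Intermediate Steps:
M(u) = 0
(9534 - 33964)/(M(143) + 38053) = (9534 - 33964)/(0 + 38053) = -24430/38053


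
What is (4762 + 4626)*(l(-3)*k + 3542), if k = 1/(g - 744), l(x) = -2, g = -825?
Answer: 52172871200/1569 ≈ 3.3252e+7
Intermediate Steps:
k = -1/1569 (k = 1/(-825 - 744) = 1/(-1569) = -1/1569 ≈ -0.00063735)
(4762 + 4626)*(l(-3)*k + 3542) = (4762 + 4626)*(-2*(-1/1569) + 3542) = 9388*(2/1569 + 3542) = 9388*(5557400/1569) = 52172871200/1569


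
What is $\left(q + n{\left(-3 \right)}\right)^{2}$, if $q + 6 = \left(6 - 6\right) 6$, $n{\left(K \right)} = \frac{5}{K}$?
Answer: $\frac{529}{9} \approx 58.778$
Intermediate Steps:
$q = -6$ ($q = -6 + \left(6 - 6\right) 6 = -6 + 0 \cdot 6 = -6 + 0 = -6$)
$\left(q + n{\left(-3 \right)}\right)^{2} = \left(-6 + \frac{5}{-3}\right)^{2} = \left(-6 + 5 \left(- \frac{1}{3}\right)\right)^{2} = \left(-6 - \frac{5}{3}\right)^{2} = \left(- \frac{23}{3}\right)^{2} = \frac{529}{9}$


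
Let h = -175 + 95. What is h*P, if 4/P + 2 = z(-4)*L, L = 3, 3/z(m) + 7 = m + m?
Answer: 1600/13 ≈ 123.08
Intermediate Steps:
z(m) = 3/(-7 + 2*m) (z(m) = 3/(-7 + (m + m)) = 3/(-7 + 2*m))
h = -80
P = -20/13 (P = 4/(-2 + (3/(-7 + 2*(-4)))*3) = 4/(-2 + (3/(-7 - 8))*3) = 4/(-2 + (3/(-15))*3) = 4/(-2 + (3*(-1/15))*3) = 4/(-2 - 1/5*3) = 4/(-2 - 3/5) = 4/(-13/5) = 4*(-5/13) = -20/13 ≈ -1.5385)
h*P = -80*(-20/13) = 1600/13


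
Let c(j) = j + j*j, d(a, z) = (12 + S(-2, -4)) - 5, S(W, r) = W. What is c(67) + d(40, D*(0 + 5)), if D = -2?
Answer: 4561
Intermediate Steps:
d(a, z) = 5 (d(a, z) = (12 - 2) - 5 = 10 - 5 = 5)
c(j) = j + j²
c(67) + d(40, D*(0 + 5)) = 67*(1 + 67) + 5 = 67*68 + 5 = 4556 + 5 = 4561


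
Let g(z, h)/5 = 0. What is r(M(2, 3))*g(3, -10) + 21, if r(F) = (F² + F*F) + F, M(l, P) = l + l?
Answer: 21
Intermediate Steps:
M(l, P) = 2*l
g(z, h) = 0 (g(z, h) = 5*0 = 0)
r(F) = F + 2*F² (r(F) = (F² + F²) + F = 2*F² + F = F + 2*F²)
r(M(2, 3))*g(3, -10) + 21 = ((2*2)*(1 + 2*(2*2)))*0 + 21 = (4*(1 + 2*4))*0 + 21 = (4*(1 + 8))*0 + 21 = (4*9)*0 + 21 = 36*0 + 21 = 0 + 21 = 21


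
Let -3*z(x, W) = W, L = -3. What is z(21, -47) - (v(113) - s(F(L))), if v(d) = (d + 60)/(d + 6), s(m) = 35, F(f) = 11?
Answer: 17569/357 ≈ 49.213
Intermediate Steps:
z(x, W) = -W/3
v(d) = (60 + d)/(6 + d)
z(21, -47) - (v(113) - s(F(L))) = -1/3*(-47) - ((60 + 113)/(6 + 113) - 1*35) = 47/3 - (173/119 - 35) = 47/3 - 1*(-3992/119) = 47/3 + 3992/119 = 17569/357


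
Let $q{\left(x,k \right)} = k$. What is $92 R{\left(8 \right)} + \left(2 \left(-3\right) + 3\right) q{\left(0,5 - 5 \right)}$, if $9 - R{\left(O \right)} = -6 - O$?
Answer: $2116$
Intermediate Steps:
$R{\left(O \right)} = 15 + O$ ($R{\left(O \right)} = 9 - \left(-6 - O\right) = 9 + \left(6 + O\right) = 15 + O$)
$92 R{\left(8 \right)} + \left(2 \left(-3\right) + 3\right) q{\left(0,5 - 5 \right)} = 92 \left(15 + 8\right) + \left(2 \left(-3\right) + 3\right) \left(5 - 5\right) = 92 \cdot 23 + \left(-6 + 3\right) \left(5 - 5\right) = 2116 - 0 = 2116 + 0 = 2116$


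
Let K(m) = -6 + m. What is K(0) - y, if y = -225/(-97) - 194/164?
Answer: -56765/7954 ≈ -7.1367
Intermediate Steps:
y = 9041/7954 (y = -225*(-1/97) - 194*1/164 = 225/97 - 97/82 = 9041/7954 ≈ 1.1367)
K(0) - y = (-6 + 0) - 1*9041/7954 = -6 - 9041/7954 = -56765/7954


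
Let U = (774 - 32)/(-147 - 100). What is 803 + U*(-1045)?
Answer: 51249/13 ≈ 3942.2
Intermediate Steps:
U = -742/247 (U = 742/(-247) = 742*(-1/247) = -742/247 ≈ -3.0040)
803 + U*(-1045) = 803 - 742/247*(-1045) = 803 + 40810/13 = 51249/13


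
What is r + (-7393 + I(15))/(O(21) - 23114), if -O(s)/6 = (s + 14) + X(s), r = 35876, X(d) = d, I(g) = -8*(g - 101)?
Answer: 168259781/4690 ≈ 35876.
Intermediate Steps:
I(g) = 808 - 8*g (I(g) = -8*(-101 + g) = 808 - 8*g)
O(s) = -84 - 12*s (O(s) = -6*((s + 14) + s) = -6*((14 + s) + s) = -6*(14 + 2*s) = -84 - 12*s)
r + (-7393 + I(15))/(O(21) - 23114) = 35876 + (-7393 + (808 - 8*15))/((-84 - 12*21) - 23114) = 35876 + (-7393 + (808 - 120))/((-84 - 252) - 23114) = 35876 + (-7393 + 688)/(-336 - 23114) = 35876 - 6705/(-23450) = 35876 - 6705*(-1/23450) = 35876 + 1341/4690 = 168259781/4690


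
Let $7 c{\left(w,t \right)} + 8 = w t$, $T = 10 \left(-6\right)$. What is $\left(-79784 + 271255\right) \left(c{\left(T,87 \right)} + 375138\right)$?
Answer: $71685046514$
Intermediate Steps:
$T = -60$
$c{\left(w,t \right)} = - \frac{8}{7} + \frac{t w}{7}$ ($c{\left(w,t \right)} = - \frac{8}{7} + \frac{w t}{7} = - \frac{8}{7} + \frac{t w}{7}$)
$\left(-79784 + 271255\right) \left(c{\left(T,87 \right)} + 375138\right) = \left(-79784 + 271255\right) \left(\left(- \frac{8}{7} + \frac{1}{7} \cdot 87 \left(-60\right)\right) + 375138\right) = 191471 \left(\left(- \frac{8}{7} - \frac{5220}{7}\right) + 375138\right) = 191471 \left(- \frac{5228}{7} + 375138\right) = 191471 \cdot \frac{2620738}{7} = 71685046514$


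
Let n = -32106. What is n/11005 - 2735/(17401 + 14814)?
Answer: -212878693/70905215 ≈ -3.0023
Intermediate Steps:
n/11005 - 2735/(17401 + 14814) = -32106/11005 - 2735/(17401 + 14814) = -32106*1/11005 - 2735/32215 = -32106/11005 - 2735*1/32215 = -32106/11005 - 547/6443 = -212878693/70905215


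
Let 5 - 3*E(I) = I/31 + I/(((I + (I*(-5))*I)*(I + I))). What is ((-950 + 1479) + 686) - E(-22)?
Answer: 551003081/454212 ≈ 1213.1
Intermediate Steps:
E(I) = 5/3 - 1/(6*(I - 5*I²)) - I/93 (E(I) = 5/3 - (I/31 + I/(((I + (I*(-5))*I)*(I + I))))/3 = 5/3 - (I*(1/31) + I/(((I + (-5*I)*I)*(2*I))))/3 = 5/3 - (I/31 + I/(((I - 5*I²)*(2*I))))/3 = 5/3 - (I/31 + I/((2*I*(I - 5*I²))))/3 = 5/3 - (I/31 + I*(1/(2*I*(I - 5*I²))))/3 = 5/3 - (I/31 + 1/(2*(I - 5*I²)))/3 = 5/3 - (1/(2*(I - 5*I²)) + I/31)/3 = 5/3 + (-1/(6*(I - 5*I²)) - I/93) = 5/3 - 1/(6*(I - 5*I²)) - I/93)
((-950 + 1479) + 686) - E(-22) = ((-950 + 1479) + 686) - (31 - 310*(-22) - 10*(-22)³ + 1552*(-22)²)/(186*(-22)*(-1 + 5*(-22))) = (529 + 686) - (-1)*(31 + 6820 - 10*(-10648) + 1552*484)/(186*22*(-1 - 110)) = 1215 - (-1)*(31 + 6820 + 106480 + 751168)/(186*22*(-111)) = 1215 - (-1)*(-1)*864499/(186*22*111) = 1215 - 1*864499/454212 = 1215 - 864499/454212 = 551003081/454212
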